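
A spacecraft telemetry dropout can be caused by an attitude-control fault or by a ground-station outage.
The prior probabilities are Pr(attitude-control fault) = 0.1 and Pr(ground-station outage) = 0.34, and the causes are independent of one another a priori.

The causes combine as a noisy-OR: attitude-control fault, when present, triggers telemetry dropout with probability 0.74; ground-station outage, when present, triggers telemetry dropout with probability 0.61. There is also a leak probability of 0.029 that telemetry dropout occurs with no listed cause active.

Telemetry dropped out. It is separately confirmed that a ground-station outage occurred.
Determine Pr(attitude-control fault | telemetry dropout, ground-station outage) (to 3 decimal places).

Under noisy-OR, P(telemetry dropout | causes) = 1 − (1−0.029)·∏(1−qᵢ) over the active causes.
P(telemetry dropout | ground-station outage) = 0.62131*0.9 + 0.901541*0.1 = 0.559179 + 0.090154 = 0.649333
Of this, 0.090154 comes from 0.901541*0.1 (the attitude-control fault=true cases).
P(attitude-control fault | telemetry dropout, ground-station outage) = 0.090154 / 0.649333 ≈ 0.139

Pr(attitude-control fault | telemetry dropout, ground-station outage) ≈ 0.139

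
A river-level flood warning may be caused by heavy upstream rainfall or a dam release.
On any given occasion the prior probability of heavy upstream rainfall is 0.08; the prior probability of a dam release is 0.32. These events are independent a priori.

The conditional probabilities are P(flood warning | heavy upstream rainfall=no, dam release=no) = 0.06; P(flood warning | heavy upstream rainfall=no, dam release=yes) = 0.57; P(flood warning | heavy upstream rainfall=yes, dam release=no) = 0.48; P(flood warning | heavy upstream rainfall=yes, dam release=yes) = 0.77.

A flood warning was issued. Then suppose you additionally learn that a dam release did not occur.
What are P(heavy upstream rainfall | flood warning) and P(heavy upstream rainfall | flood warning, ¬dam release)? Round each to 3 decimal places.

P(flood warning) = 0.06*0.92*0.68 + 0.57*0.92*0.32 + 0.48*0.08*0.68 + 0.77*0.08*0.32 = 0.037536 + 0.167808 + 0.026112 + 0.019712 = 0.251168
Restricting to configurations with heavy upstream rainfall present: 0.026112 + 0.019712 = 0.045824.
So P(heavy upstream rainfall | flood warning) = 0.045824/0.251168 ≈ 0.182.

With the extra evidence:
Sum P(flood warning|·) weighted by the priors over both values of heavy upstream rainfall:
  P(flood warning | ¬dam release) = 0.06×0.92 + 0.48×0.08
        = 0.055200 + 0.038400 = 0.093600
The terms with heavy upstream rainfall present sum to 0.038400, so
  P(heavy upstream rainfall | flood warning, ¬dam release) = 0.038400 / 0.093600 ≈ 0.410
Ruling out dam release raises the posterior on heavy upstream rainfall — the flip side of explaining away.

P(heavy upstream rainfall | flood warning) ≈ 0.182; P(heavy upstream rainfall | flood warning, ¬dam release) ≈ 0.410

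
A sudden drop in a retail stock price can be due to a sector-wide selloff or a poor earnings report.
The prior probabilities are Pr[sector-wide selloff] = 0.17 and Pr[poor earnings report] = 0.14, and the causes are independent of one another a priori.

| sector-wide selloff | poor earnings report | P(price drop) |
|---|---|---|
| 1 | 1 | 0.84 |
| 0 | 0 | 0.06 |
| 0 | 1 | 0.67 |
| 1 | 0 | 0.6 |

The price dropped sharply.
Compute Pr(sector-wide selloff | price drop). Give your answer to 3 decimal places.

For the numerator, keep only sector-wide selloff=true terms: 0.087720 + 0.019992 = 0.107712
Denominator P(price drop): 0.06*0.83*0.86 + 0.67*0.83*0.14 + 0.6*0.17*0.86 + 0.84*0.17*0.14 = 0.228394
Posterior = 0.107712 / 0.228394 ≈ 0.472

Pr(sector-wide selloff | price drop) ≈ 0.472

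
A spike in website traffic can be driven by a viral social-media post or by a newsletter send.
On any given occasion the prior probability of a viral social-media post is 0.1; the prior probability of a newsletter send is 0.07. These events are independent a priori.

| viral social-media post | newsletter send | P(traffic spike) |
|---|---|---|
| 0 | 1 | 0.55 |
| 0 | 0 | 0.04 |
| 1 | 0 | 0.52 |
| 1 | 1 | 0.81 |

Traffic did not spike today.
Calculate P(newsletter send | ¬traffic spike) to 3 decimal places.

Enumerate the 4 (viral social-media post, newsletter send) configurations and weight by the priors:
  P(¬traffic spike) = 0.96·0.9·0.93 + 0.45·0.9·0.07 + 0.48·0.1·0.93 + 0.19·0.1·0.07
        = 0.803520 + 0.028350 + 0.044640 + 0.001330 = 0.877840
Keeping only the newsletter send-present terms gives 0.029680, so
  P(newsletter send | ¬traffic spike) = 0.029680 / 0.877840 ≈ 0.034

P(newsletter send | ¬traffic spike) ≈ 0.034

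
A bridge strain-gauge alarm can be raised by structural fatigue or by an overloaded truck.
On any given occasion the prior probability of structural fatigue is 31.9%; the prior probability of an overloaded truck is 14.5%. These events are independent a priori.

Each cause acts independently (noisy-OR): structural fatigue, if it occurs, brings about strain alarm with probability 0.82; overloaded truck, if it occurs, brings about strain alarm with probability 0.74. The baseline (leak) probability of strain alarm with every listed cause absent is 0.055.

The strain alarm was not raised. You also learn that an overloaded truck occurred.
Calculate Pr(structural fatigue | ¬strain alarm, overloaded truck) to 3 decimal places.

Pr(structural fatigue | ¬strain alarm, overloaded truck) ≈ 0.078

Under noisy-OR, P(strain alarm | causes) = 1 − (1−0.055)·∏(1−qᵢ) over the active causes.
P(¬strain alarm | overloaded truck) = 0.2457*0.681 + 0.044226*0.319 = 0.167322 + 0.014108 = 0.181430
Of this, 0.014108 comes from 0.044226*0.319 (the structural fatigue=true cases).
So P(structural fatigue | ¬strain alarm, overloaded truck) = 0.014108/0.181430 ≈ 0.078.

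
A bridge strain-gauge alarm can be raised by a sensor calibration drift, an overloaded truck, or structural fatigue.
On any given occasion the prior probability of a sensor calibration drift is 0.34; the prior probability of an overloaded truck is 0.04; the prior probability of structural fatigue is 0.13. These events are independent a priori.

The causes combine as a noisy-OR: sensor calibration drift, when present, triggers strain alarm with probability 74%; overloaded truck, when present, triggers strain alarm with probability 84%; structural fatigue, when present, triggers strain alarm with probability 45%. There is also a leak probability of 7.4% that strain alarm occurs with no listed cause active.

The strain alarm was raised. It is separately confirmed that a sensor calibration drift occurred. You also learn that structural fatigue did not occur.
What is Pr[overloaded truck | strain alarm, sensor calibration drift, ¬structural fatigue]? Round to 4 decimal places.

Pr[overloaded truck | strain alarm, sensor calibration drift, ¬structural fatigue] ≈ 0.0501

Under noisy-OR, P(strain alarm | causes) = 1 − (1−0.074)·∏(1−qᵢ) over the active causes.
P(strain alarm | sensor calibration drift, ¬structural fatigue) = 0.75924·0.96 + 0.961478·0.04 = 0.728870 + 0.038459 = 0.767329
The overloaded truck-present share is 0.961478·0.04 = 0.038459.
Hence the posterior is 0.038459/0.767329 ≈ 0.0501.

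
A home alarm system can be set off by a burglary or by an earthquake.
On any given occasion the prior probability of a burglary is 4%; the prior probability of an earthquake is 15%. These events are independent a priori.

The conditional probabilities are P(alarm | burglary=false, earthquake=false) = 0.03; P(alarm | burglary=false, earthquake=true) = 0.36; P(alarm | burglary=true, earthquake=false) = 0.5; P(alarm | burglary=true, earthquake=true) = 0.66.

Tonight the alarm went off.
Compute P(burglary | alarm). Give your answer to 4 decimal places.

P(alarm) = 0.03·0.96·0.85 + 0.36·0.96·0.15 + 0.5·0.04·0.85 + 0.66·0.04·0.15 = 0.024480 + 0.051840 + 0.017000 + 0.003960 = 0.097280
Restricting to configurations with burglary present: 0.017000 + 0.003960 = 0.020960.
P(burglary | alarm) = 0.020960 / 0.097280 ≈ 0.2155

P(burglary | alarm) ≈ 0.2155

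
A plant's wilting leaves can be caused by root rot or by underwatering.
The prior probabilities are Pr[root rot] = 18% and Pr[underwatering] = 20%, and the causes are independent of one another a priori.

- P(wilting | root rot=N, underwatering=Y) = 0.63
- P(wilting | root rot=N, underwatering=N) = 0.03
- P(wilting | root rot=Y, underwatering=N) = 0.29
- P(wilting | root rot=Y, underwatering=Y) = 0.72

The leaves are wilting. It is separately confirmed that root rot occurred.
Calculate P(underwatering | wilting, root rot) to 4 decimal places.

P(underwatering | wilting, root rot) ≈ 0.3830

Weight on underwatering=true, given the evidence: 0.72×0.2 = 0.144000
Normalizer over all consistent configurations: 0.29×0.8 + 0.72×0.2 = 0.376000
Posterior = 0.144000 / 0.376000 ≈ 0.3830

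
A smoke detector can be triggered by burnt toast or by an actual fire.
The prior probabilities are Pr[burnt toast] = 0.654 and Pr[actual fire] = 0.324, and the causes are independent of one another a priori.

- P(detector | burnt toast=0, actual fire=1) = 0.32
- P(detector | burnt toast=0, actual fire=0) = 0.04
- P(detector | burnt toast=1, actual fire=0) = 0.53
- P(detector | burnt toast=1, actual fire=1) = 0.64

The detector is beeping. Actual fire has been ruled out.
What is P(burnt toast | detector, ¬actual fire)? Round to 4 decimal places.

Sum P(detector|·) weighted by the priors over both values of burnt toast:
  P(detector | ¬actual fire) = 0.04×0.346 + 0.53×0.654
        = 0.013840 + 0.346620 = 0.360460
Configurations with burnt toast contribute 0.346620, so
  P(burnt toast | detector, ¬actual fire) = 0.346620 / 0.360460 ≈ 0.9616

P(burnt toast | detector, ¬actual fire) ≈ 0.9616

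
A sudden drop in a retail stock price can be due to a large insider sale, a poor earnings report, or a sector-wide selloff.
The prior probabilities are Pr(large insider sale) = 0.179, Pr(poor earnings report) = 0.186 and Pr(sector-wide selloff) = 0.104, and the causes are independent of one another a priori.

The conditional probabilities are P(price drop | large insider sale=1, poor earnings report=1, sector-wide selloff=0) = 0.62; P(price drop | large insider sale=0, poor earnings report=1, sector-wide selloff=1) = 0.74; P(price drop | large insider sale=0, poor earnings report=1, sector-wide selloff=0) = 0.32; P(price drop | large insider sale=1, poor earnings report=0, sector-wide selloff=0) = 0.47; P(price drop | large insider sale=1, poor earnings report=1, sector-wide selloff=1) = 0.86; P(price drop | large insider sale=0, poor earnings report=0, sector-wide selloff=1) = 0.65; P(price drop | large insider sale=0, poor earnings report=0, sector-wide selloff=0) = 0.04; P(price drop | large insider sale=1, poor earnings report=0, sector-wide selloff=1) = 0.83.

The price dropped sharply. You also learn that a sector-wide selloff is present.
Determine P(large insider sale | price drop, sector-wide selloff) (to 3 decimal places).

Sum P(price drop|·) weighted by the priors over the 4 (large insider sale, poor earnings report) configurations:
  P(price drop | sector-wide selloff) = 0.65*0.821*0.814 + 0.74*0.821*0.186 + 0.83*0.179*0.814 + 0.86*0.179*0.186
        = 0.434391 + 0.113002 + 0.120936 + 0.028633 = 0.696962
The terms with large insider sale present sum to 0.149569, so
  P(large insider sale | price drop, sector-wide selloff) = 0.149569 / 0.696962 ≈ 0.215

P(large insider sale | price drop, sector-wide selloff) ≈ 0.215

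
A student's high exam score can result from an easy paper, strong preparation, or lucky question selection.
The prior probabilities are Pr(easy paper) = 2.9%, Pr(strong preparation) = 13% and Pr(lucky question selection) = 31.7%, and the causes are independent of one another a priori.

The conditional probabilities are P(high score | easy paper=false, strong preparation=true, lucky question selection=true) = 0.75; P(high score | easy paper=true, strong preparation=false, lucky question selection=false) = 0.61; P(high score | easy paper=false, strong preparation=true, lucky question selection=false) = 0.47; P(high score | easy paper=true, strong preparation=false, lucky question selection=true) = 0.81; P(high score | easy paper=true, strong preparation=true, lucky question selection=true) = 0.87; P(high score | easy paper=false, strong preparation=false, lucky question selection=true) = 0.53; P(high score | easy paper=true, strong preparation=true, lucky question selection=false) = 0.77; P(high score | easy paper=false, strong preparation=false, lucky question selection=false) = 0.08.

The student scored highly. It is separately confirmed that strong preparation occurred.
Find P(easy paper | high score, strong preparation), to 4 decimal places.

By total probability over the 4 (easy paper, lucky question selection) configurations:
  P(high score | strong preparation) = 0.47*0.971*0.683 + 0.75*0.971*0.317 + 0.77*0.029*0.683 + 0.87*0.029*0.317
        = 0.311701 + 0.230855 + 0.015251 + 0.007998 = 0.565805
Keeping only the easy paper-present terms gives 0.023249, so
  P(easy paper | high score, strong preparation) = 0.023249 / 0.565805 ≈ 0.0411

P(easy paper | high score, strong preparation) ≈ 0.0411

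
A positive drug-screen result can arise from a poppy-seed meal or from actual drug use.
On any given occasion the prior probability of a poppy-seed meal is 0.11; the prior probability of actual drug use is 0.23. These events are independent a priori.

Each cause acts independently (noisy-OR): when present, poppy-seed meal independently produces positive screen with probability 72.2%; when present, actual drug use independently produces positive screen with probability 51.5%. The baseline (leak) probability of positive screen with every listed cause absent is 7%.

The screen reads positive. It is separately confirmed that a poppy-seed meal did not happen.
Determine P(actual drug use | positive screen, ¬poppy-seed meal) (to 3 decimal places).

Under noisy-OR, P(positive screen | causes) = 1 − (1−0.07)·∏(1−qᵢ) over the active causes.
Sum P(positive screen|·) weighted by the priors over both values of actual drug use:
  P(positive screen | ¬poppy-seed meal) = 0.07·0.77 + 0.54895·0.23
        = 0.053900 + 0.126259 = 0.180159
Configurations with actual drug use contribute 0.126259, so
  P(actual drug use | positive screen, ¬poppy-seed meal) = 0.126259 / 0.180159 ≈ 0.701

P(actual drug use | positive screen, ¬poppy-seed meal) ≈ 0.701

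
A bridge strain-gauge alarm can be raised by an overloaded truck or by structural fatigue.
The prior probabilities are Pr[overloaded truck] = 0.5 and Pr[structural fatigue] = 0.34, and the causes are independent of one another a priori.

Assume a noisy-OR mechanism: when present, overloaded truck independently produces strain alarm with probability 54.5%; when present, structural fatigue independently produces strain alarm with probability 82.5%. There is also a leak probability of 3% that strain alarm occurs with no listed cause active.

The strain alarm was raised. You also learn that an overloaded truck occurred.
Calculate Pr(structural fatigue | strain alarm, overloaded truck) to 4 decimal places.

Under noisy-OR, P(strain alarm | causes) = 1 − (1−0.03)·∏(1−qᵢ) over the active causes.
Enumerate both values of structural fatigue and weight by the priors:
  P(strain alarm | overloaded truck) = 0.55865×0.66 + 0.922764×0.34
        = 0.368709 + 0.313740 = 0.682449
Keeping only the structural fatigue-present terms gives 0.313740, so
  P(structural fatigue | strain alarm, overloaded truck) = 0.313740 / 0.682449 ≈ 0.4597

Pr(structural fatigue | strain alarm, overloaded truck) ≈ 0.4597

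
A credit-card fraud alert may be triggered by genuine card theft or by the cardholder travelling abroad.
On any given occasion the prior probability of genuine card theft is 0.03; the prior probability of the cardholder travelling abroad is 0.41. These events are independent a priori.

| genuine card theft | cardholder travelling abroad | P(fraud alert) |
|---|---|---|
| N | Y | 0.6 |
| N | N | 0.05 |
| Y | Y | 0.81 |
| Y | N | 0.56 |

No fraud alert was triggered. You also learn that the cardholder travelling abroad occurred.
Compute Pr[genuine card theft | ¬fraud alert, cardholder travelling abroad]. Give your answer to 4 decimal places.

P(¬fraud alert | cardholder travelling abroad) = 0.4×0.97 + 0.19×0.03 = 0.388000 + 0.005700 = 0.393700
The genuine card theft-present share is 0.19×0.03 = 0.005700.
So P(genuine card theft | ¬fraud alert, cardholder travelling abroad) = 0.005700/0.393700 ≈ 0.0145.

Pr[genuine card theft | ¬fraud alert, cardholder travelling abroad] ≈ 0.0145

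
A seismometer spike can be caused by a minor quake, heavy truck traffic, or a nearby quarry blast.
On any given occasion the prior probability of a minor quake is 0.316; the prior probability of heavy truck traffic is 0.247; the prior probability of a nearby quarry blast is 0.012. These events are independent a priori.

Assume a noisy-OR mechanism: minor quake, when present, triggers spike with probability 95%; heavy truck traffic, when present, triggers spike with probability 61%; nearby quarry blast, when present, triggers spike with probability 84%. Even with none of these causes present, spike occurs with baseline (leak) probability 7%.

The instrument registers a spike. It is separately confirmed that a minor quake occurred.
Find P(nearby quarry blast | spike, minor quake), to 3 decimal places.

Under noisy-OR, P(spike | causes) = 1 − (1−0.07)·∏(1−qᵢ) over the active causes.
P(spike | minor quake) = 0.9535*0.753*0.988 + 0.99256*0.753*0.012 + 0.981865*0.247*0.988 + 0.997098*0.247*0.012 = 0.709370 + 0.008969 + 0.239610 + 0.002955 = 0.960904
Restricting to configurations with nearby quarry blast present: 0.008969 + 0.002955 = 0.011924.
So P(nearby quarry blast | spike, minor quake) = 0.011924/0.960904 ≈ 0.012.

P(nearby quarry blast | spike, minor quake) ≈ 0.012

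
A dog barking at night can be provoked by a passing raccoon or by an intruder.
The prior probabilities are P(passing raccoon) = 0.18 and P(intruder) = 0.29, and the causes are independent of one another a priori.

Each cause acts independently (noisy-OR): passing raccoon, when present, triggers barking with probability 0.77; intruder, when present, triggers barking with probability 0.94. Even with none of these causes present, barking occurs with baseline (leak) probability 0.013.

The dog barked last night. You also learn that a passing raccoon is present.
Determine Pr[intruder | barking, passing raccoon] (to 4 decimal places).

Under noisy-OR, P(barking | causes) = 1 − (1−0.013)·∏(1−qᵢ) over the active causes.
Weight on intruder=true, given the evidence: 0.986379·0.29 = 0.286050
Normalizer over all consistent configurations: 0.77299·0.71 + 0.986379·0.29 = 0.834873
P(intruder | barking, passing raccoon) = 0.286050/0.834873 ≈ 0.3426

Pr[intruder | barking, passing raccoon] ≈ 0.3426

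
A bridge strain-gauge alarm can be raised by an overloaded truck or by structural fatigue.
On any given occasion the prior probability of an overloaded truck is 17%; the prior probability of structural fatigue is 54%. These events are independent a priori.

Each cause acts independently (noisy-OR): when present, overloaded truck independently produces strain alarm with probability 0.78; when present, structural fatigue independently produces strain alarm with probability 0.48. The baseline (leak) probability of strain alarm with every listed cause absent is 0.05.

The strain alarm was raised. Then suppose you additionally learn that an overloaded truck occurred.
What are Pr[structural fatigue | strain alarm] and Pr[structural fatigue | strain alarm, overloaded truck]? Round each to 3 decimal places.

Under noisy-OR, P(strain alarm | causes) = 1 − (1−0.05)·∏(1−qᵢ) over the active causes.
Weight on structural fatigue=true, given the evidence: 0.226789 + 0.081823 = 0.308612
Normalizer over all consistent configurations: 0.05*0.83*0.46 + 0.506*0.83*0.54 + 0.791*0.17*0.46 + 0.89132*0.17*0.54 = 0.389558
Posterior = 0.308612 / 0.389558 ≈ 0.792

With the extra evidence:
By total probability over both values of structural fatigue:
  P(strain alarm | overloaded truck) = 0.791×0.46 + 0.89132×0.54
        = 0.363860 + 0.481313 = 0.845173
Configurations with structural fatigue contribute 0.481313, so
  P(structural fatigue | strain alarm, overloaded truck) = 0.481313 / 0.845173 ≈ 0.569

Pr[structural fatigue | strain alarm] ≈ 0.792; Pr[structural fatigue | strain alarm, overloaded truck] ≈ 0.569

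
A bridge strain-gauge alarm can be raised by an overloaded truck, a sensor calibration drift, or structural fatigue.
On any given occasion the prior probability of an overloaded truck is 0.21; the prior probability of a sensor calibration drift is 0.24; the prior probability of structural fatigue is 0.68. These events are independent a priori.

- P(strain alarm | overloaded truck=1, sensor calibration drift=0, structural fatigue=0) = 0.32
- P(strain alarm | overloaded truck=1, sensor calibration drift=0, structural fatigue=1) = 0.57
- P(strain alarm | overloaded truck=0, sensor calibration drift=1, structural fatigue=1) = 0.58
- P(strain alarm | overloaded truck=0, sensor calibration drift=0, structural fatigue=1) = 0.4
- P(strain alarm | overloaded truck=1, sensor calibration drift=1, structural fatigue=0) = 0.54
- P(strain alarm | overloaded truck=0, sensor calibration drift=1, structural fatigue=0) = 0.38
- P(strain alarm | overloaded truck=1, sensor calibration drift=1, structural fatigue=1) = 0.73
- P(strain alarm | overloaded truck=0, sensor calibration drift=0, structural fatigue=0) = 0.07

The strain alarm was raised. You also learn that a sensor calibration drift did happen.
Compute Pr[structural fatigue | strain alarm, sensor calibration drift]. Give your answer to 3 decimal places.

Pr[structural fatigue | strain alarm, sensor calibration drift] ≈ 0.759

Numerator (weight on configurations with structural fatigue): 0.311576 + 0.104244 = 0.415820
Denominator P(strain alarm | sensor calibration drift): 0.38*0.79*0.32 + 0.58*0.79*0.68 + 0.54*0.21*0.32 + 0.73*0.21*0.68 = 0.548172
P(structural fatigue | strain alarm, sensor calibration drift) = 0.415820/0.548172 ≈ 0.759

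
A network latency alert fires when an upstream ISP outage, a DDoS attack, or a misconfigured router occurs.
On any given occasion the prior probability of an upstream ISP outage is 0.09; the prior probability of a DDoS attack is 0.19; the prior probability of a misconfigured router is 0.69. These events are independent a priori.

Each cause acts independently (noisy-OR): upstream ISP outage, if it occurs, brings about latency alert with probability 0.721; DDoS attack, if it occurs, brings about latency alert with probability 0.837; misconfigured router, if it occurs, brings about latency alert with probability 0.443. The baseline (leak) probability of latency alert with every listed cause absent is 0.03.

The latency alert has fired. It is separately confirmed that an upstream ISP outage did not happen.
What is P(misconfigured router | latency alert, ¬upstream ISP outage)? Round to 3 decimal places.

P(misconfigured router | latency alert, ¬upstream ISP outage) ≈ 0.868

Under noisy-OR, P(latency alert | causes) = 1 − (1−0.03)·∏(1−qᵢ) over the active causes.
P(latency alert | ¬upstream ISP outage) = 0.03·0.81·0.31 + 0.45971·0.81·0.69 + 0.84189·0.19·0.31 + 0.911933·0.19·0.69 = 0.007533 + 0.256932 + 0.049587 + 0.119554 = 0.433606
Restricting to configurations with misconfigured router present: 0.256932 + 0.119554 = 0.376486.
Hence the posterior is 0.376486/0.433606 ≈ 0.868.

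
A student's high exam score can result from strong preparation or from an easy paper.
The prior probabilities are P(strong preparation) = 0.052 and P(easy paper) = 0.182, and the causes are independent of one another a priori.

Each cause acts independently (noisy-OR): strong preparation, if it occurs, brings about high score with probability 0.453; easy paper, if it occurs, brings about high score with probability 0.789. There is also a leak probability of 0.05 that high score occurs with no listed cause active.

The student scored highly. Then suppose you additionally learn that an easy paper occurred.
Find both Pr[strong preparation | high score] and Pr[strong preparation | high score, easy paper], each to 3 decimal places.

Pr[strong preparation | high score] ≈ 0.140; Pr[strong preparation | high score, easy paper] ≈ 0.058

Under noisy-OR, P(high score | causes) = 1 − (1−0.05)·∏(1−qᵢ) over the active causes.
Sum P(high score|·) weighted by the priors over the 4 (strong preparation, easy paper) configurations:
  P(high score) = 0.05×0.948×0.818 + 0.79955×0.948×0.182 + 0.48035×0.052×0.818 + 0.890354×0.052×0.182
        = 0.038773 + 0.137951 + 0.020432 + 0.008426 = 0.205582
The terms with strong preparation present sum to 0.028858, so
  P(strong preparation | high score) = 0.028858 / 0.205582 ≈ 0.140

With the extra evidence:
Enumerate both values of strong preparation and weight by the priors:
  P(high score | easy paper) = 0.79955×0.948 + 0.890354×0.052
        = 0.757973 + 0.046298 = 0.804271
The terms with strong preparation present sum to 0.046298, so
  P(strong preparation | high score, easy paper) = 0.046298 / 0.804271 ≈ 0.058
This is intercausal reasoning (explaining away): once easy paper accounts for the high score, strong preparation becomes less likely.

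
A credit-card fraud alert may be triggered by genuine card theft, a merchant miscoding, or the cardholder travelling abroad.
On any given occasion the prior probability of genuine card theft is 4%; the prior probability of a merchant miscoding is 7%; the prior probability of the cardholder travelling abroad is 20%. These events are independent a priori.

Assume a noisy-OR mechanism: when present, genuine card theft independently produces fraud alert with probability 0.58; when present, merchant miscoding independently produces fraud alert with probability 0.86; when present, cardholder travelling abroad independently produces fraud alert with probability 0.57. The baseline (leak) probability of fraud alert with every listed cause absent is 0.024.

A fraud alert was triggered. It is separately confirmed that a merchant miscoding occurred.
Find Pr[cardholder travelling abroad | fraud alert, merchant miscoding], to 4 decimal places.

Under noisy-OR, P(fraud alert | causes) = 1 − (1−0.024)·∏(1−qᵢ) over the active causes.
Weight on cardholder travelling abroad=true, given the evidence: 0.180719 + 0.007803 = 0.188522
Normalizer over all consistent configurations: 0.86336*0.96*0.8 + 0.941245*0.96*0.2 + 0.942611*0.04*0.8 + 0.975323*0.04*0.2 = 0.881746
P(cardholder travelling abroad | fraud alert, merchant miscoding) = 0.188522/0.881746 ≈ 0.2138

Pr[cardholder travelling abroad | fraud alert, merchant miscoding] ≈ 0.2138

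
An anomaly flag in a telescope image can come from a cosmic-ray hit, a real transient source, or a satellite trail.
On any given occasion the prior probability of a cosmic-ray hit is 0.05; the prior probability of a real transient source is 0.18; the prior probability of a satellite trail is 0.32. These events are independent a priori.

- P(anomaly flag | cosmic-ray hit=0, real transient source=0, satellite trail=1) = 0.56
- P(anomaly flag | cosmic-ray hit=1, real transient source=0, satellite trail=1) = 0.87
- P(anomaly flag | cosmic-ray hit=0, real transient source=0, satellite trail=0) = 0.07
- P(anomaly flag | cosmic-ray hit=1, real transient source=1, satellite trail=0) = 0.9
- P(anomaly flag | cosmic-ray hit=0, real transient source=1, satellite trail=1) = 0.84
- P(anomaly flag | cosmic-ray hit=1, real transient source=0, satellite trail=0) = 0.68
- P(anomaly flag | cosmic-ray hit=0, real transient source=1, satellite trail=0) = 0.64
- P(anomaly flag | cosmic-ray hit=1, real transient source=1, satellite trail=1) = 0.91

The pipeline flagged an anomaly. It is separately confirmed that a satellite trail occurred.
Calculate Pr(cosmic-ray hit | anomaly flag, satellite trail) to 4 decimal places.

Pr(cosmic-ray hit | anomaly flag, satellite trail) ≈ 0.0703

P(anomaly flag | satellite trail) = 0.56*0.95*0.82 + 0.84*0.95*0.18 + 0.87*0.05*0.82 + 0.91*0.05*0.18 = 0.436240 + 0.143640 + 0.035670 + 0.008190 = 0.623740
Restricting to configurations with cosmic-ray hit present: 0.035670 + 0.008190 = 0.043860.
So P(cosmic-ray hit | anomaly flag, satellite trail) = 0.043860/0.623740 ≈ 0.0703.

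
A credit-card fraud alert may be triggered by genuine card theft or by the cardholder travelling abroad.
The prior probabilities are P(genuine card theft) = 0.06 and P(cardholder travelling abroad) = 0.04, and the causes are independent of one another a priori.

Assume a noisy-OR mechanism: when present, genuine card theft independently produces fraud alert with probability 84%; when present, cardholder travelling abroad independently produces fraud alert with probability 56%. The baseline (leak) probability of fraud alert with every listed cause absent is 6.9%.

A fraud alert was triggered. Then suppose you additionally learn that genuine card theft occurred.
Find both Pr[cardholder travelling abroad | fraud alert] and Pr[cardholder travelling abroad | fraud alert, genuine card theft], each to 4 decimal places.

Under noisy-OR, P(fraud alert | causes) = 1 − (1−0.069)·∏(1−qᵢ) over the active causes.
Enumerate the 4 (genuine card theft, cardholder travelling abroad) configurations and weight by the priors:
  P(fraud alert) = 0.069×0.94×0.96 + 0.59036×0.94×0.04 + 0.85104×0.06×0.96 + 0.934458×0.06×0.04
        = 0.062266 + 0.022198 + 0.049020 + 0.002243 = 0.135727
Configurations with cardholder travelling abroad contribute 0.024441, so
  P(cardholder travelling abroad | fraud alert) = 0.024441 / 0.135727 ≈ 0.1801

Now also conditioning on genuine card theft=true:
Numerator (weight on configurations with cardholder travelling abroad): 0.934458×0.04 = 0.037378
Denominator P(fraud alert | genuine card theft): 0.85104×0.96 + 0.934458×0.04 = 0.854376
P(cardholder travelling abroad | fraud alert, genuine card theft) = 0.037378/0.854376 ≈ 0.0437
This is intercausal reasoning (explaining away): once genuine card theft accounts for the fraud alert, cardholder travelling abroad becomes less likely.

Pr[cardholder travelling abroad | fraud alert] ≈ 0.1801; Pr[cardholder travelling abroad | fraud alert, genuine card theft] ≈ 0.0437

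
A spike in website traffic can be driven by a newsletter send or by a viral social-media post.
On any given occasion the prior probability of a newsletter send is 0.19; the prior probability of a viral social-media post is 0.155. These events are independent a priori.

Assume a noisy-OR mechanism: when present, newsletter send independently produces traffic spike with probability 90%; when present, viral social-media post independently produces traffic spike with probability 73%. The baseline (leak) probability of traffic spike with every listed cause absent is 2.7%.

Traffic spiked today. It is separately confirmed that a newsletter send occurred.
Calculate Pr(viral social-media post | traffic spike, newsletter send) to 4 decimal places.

Under noisy-OR, P(traffic spike | causes) = 1 − (1−0.027)·∏(1−qᵢ) over the active causes.
Weight on viral social-media post=true, given the evidence: 0.973729×0.155 = 0.150928
Normalizer over all consistent configurations: 0.9027×0.845 + 0.973729×0.155 = 0.913709
Posterior = 0.150928 / 0.913709 ≈ 0.1652

Pr(viral social-media post | traffic spike, newsletter send) ≈ 0.1652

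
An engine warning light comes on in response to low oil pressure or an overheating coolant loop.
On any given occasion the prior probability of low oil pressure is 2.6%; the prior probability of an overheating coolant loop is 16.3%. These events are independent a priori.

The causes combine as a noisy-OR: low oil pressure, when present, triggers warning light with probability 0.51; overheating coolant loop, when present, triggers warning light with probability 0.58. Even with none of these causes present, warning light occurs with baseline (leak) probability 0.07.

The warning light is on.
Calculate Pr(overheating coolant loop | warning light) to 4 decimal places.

Pr(overheating coolant loop | warning light) ≈ 0.5925

Under noisy-OR, P(warning light | causes) = 1 − (1−0.07)·∏(1−qᵢ) over the active causes.
P(warning light) = 0.07×0.974×0.837 + 0.6094×0.974×0.163 + 0.5443×0.026×0.837 + 0.808606×0.026×0.163 = 0.057067 + 0.096750 + 0.011845 + 0.003427 = 0.169089
Restricting to configurations with overheating coolant loop present: 0.096750 + 0.003427 = 0.100177.
Hence the posterior is 0.100177/0.169089 ≈ 0.5925.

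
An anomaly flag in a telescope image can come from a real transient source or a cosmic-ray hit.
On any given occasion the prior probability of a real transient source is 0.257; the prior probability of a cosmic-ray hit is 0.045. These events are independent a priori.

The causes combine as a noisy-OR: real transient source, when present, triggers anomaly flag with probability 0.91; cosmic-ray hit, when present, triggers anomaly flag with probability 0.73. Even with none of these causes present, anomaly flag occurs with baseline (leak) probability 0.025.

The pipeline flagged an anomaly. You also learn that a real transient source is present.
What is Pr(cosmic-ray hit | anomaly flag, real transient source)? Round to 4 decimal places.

Under noisy-OR, P(anomaly flag | causes) = 1 − (1−0.025)·∏(1−qᵢ) over the active causes.
Weight on cosmic-ray hit=true, given the evidence: 0.976307×0.045 = 0.043934
The normalizing constant is 0.91225×0.955 + 0.976307×0.045 = 0.915133
P(cosmic-ray hit | anomaly flag, real transient source) = 0.043934/0.915133 ≈ 0.0480

Pr(cosmic-ray hit | anomaly flag, real transient source) ≈ 0.0480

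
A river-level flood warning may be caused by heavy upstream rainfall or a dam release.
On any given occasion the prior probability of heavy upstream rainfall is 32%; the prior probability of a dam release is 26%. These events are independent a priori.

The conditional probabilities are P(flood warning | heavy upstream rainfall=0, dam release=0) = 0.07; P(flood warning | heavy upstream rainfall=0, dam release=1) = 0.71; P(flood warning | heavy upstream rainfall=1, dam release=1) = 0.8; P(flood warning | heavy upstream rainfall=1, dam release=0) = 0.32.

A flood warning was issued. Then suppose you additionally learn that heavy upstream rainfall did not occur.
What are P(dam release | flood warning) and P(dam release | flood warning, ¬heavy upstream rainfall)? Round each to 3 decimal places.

P(flood warning) = 0.07×0.68×0.74 + 0.71×0.68×0.26 + 0.32×0.32×0.74 + 0.8×0.32×0.26 = 0.035224 + 0.125528 + 0.075776 + 0.066560 = 0.303088
Of this, 0.192088 comes from 0.125528 + 0.066560 (the dam release=true cases).
So P(dam release | flood warning) = 0.192088/0.303088 ≈ 0.634.

With the extra evidence:
P(flood warning | ¬heavy upstream rainfall) = 0.07×0.74 + 0.71×0.26 = 0.051800 + 0.184600 = 0.236400
The dam release-present share is 0.71×0.26 = 0.184600.
P(dam release | flood warning, ¬heavy upstream rainfall) = 0.184600 / 0.236400 ≈ 0.781

P(dam release | flood warning) ≈ 0.634; P(dam release | flood warning, ¬heavy upstream rainfall) ≈ 0.781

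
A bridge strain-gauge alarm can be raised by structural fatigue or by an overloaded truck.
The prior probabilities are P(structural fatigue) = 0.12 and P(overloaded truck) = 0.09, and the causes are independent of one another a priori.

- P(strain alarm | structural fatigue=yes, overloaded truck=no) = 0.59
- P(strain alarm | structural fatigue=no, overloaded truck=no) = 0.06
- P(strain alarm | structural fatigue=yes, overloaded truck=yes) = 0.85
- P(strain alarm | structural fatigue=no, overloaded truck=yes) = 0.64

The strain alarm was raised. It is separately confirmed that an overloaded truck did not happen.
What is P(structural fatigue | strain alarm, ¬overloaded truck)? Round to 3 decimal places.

For the numerator, keep only structural fatigue=true terms: 0.59·0.12 = 0.070800
The normalizing constant is 0.06·0.88 + 0.59·0.12 = 0.123600
P(structural fatigue | strain alarm, ¬overloaded truck) = 0.070800/0.123600 ≈ 0.573

P(structural fatigue | strain alarm, ¬overloaded truck) ≈ 0.573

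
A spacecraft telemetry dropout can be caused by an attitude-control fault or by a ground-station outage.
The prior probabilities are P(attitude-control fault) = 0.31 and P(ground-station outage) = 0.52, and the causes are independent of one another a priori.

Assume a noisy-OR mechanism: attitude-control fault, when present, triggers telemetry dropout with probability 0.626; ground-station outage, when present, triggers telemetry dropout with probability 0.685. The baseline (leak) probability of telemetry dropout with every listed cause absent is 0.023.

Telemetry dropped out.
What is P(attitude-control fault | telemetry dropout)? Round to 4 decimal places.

Under noisy-OR, P(telemetry dropout | causes) = 1 − (1−0.023)·∏(1−qᵢ) over the active causes.
By total probability over the 4 (attitude-control fault, ground-station outage) configurations:
  P(telemetry dropout) = 0.023·0.69·0.48 + 0.692245·0.69·0.52 + 0.634602·0.31·0.48 + 0.8849·0.31·0.52
        = 0.007618 + 0.248378 + 0.094429 + 0.142646 = 0.493071
Configurations with attitude-control fault contribute 0.237075, so
  P(attitude-control fault | telemetry dropout) = 0.237075 / 0.493071 ≈ 0.4808

P(attitude-control fault | telemetry dropout) ≈ 0.4808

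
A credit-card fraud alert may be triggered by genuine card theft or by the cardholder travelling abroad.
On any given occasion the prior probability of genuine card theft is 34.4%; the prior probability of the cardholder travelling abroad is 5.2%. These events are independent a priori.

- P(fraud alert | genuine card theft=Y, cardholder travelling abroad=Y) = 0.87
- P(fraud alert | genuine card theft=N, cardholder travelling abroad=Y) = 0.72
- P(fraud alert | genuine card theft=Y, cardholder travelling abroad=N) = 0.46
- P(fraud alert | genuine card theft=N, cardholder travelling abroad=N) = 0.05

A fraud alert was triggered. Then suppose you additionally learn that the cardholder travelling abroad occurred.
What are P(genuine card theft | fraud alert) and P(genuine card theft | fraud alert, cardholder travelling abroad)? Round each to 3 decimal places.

P(genuine card theft | fraud alert) ≈ 0.748; P(genuine card theft | fraud alert, cardholder travelling abroad) ≈ 0.388

P(fraud alert) = 0.05*0.656*0.948 + 0.72*0.656*0.052 + 0.46*0.344*0.948 + 0.87*0.344*0.052 = 0.031094 + 0.024561 + 0.150012 + 0.015563 = 0.221230
Of this, 0.165575 comes from 0.150012 + 0.015563 (the genuine card theft=true cases).
P(genuine card theft | fraud alert) = 0.165575 / 0.221230 ≈ 0.748

With the extra evidence:
Sum P(fraud alert|·) weighted by the priors over both values of genuine card theft:
  P(fraud alert | cardholder travelling abroad) = 0.72*0.656 + 0.87*0.344
        = 0.472320 + 0.299280 = 0.771600
The terms with genuine card theft present sum to 0.299280, so
  P(genuine card theft | fraud alert, cardholder travelling abroad) = 0.299280 / 0.771600 ≈ 0.388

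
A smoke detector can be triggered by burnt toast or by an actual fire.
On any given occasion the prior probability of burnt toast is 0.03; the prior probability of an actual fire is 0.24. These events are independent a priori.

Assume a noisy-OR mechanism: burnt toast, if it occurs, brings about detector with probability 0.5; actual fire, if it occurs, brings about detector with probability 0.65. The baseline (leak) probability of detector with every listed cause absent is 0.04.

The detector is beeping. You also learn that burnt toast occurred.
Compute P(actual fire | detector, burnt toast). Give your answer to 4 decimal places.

P(actual fire | detector, burnt toast) ≈ 0.3357

Under noisy-OR, P(detector | causes) = 1 − (1−0.04)·∏(1−qᵢ) over the active causes.
Weight on actual fire=true, given the evidence: 0.832×0.24 = 0.199680
The normalizing constant is 0.52×0.76 + 0.832×0.24 = 0.594880
Posterior = 0.199680 / 0.594880 ≈ 0.3357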